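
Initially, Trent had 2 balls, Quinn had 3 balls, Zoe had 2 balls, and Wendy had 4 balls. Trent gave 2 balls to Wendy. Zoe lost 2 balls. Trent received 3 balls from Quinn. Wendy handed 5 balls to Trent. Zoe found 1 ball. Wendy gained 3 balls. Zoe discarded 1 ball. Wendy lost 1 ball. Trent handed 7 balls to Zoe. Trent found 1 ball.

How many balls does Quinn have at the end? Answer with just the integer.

Tracking counts step by step:
Start: Trent=2, Quinn=3, Zoe=2, Wendy=4
Event 1 (Trent -> Wendy, 2): Trent: 2 -> 0, Wendy: 4 -> 6. State: Trent=0, Quinn=3, Zoe=2, Wendy=6
Event 2 (Zoe -2): Zoe: 2 -> 0. State: Trent=0, Quinn=3, Zoe=0, Wendy=6
Event 3 (Quinn -> Trent, 3): Quinn: 3 -> 0, Trent: 0 -> 3. State: Trent=3, Quinn=0, Zoe=0, Wendy=6
Event 4 (Wendy -> Trent, 5): Wendy: 6 -> 1, Trent: 3 -> 8. State: Trent=8, Quinn=0, Zoe=0, Wendy=1
Event 5 (Zoe +1): Zoe: 0 -> 1. State: Trent=8, Quinn=0, Zoe=1, Wendy=1
Event 6 (Wendy +3): Wendy: 1 -> 4. State: Trent=8, Quinn=0, Zoe=1, Wendy=4
Event 7 (Zoe -1): Zoe: 1 -> 0. State: Trent=8, Quinn=0, Zoe=0, Wendy=4
Event 8 (Wendy -1): Wendy: 4 -> 3. State: Trent=8, Quinn=0, Zoe=0, Wendy=3
Event 9 (Trent -> Zoe, 7): Trent: 8 -> 1, Zoe: 0 -> 7. State: Trent=1, Quinn=0, Zoe=7, Wendy=3
Event 10 (Trent +1): Trent: 1 -> 2. State: Trent=2, Quinn=0, Zoe=7, Wendy=3

Quinn's final count: 0

Answer: 0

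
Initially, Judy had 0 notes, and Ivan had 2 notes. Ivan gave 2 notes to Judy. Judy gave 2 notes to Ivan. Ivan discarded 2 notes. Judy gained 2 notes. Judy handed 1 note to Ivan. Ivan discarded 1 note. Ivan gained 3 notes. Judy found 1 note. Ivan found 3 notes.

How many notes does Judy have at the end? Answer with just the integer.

Tracking counts step by step:
Start: Judy=0, Ivan=2
Event 1 (Ivan -> Judy, 2): Ivan: 2 -> 0, Judy: 0 -> 2. State: Judy=2, Ivan=0
Event 2 (Judy -> Ivan, 2): Judy: 2 -> 0, Ivan: 0 -> 2. State: Judy=0, Ivan=2
Event 3 (Ivan -2): Ivan: 2 -> 0. State: Judy=0, Ivan=0
Event 4 (Judy +2): Judy: 0 -> 2. State: Judy=2, Ivan=0
Event 5 (Judy -> Ivan, 1): Judy: 2 -> 1, Ivan: 0 -> 1. State: Judy=1, Ivan=1
Event 6 (Ivan -1): Ivan: 1 -> 0. State: Judy=1, Ivan=0
Event 7 (Ivan +3): Ivan: 0 -> 3. State: Judy=1, Ivan=3
Event 8 (Judy +1): Judy: 1 -> 2. State: Judy=2, Ivan=3
Event 9 (Ivan +3): Ivan: 3 -> 6. State: Judy=2, Ivan=6

Judy's final count: 2

Answer: 2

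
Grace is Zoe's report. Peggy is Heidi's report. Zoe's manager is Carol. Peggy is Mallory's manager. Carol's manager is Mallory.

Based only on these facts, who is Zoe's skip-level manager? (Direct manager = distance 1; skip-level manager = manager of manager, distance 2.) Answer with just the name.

Answer: Mallory

Derivation:
Reconstructing the manager chain from the given facts:
  Heidi -> Peggy -> Mallory -> Carol -> Zoe -> Grace
(each arrow means 'manager of the next')
Positions in the chain (0 = top):
  position of Heidi: 0
  position of Peggy: 1
  position of Mallory: 2
  position of Carol: 3
  position of Zoe: 4
  position of Grace: 5

Zoe is at position 4; the skip-level manager is 2 steps up the chain, i.e. position 2: Mallory.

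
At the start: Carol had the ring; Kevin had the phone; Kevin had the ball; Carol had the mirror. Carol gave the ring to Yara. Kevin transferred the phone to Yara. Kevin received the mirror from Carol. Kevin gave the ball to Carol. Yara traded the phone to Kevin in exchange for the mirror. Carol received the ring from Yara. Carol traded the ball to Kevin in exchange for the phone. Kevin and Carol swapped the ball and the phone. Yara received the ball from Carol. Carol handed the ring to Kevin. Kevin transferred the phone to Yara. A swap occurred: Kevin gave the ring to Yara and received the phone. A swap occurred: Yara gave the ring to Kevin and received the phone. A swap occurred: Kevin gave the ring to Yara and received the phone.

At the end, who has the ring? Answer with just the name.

Tracking all object holders:
Start: ring:Carol, phone:Kevin, ball:Kevin, mirror:Carol
Event 1 (give ring: Carol -> Yara). State: ring:Yara, phone:Kevin, ball:Kevin, mirror:Carol
Event 2 (give phone: Kevin -> Yara). State: ring:Yara, phone:Yara, ball:Kevin, mirror:Carol
Event 3 (give mirror: Carol -> Kevin). State: ring:Yara, phone:Yara, ball:Kevin, mirror:Kevin
Event 4 (give ball: Kevin -> Carol). State: ring:Yara, phone:Yara, ball:Carol, mirror:Kevin
Event 5 (swap phone<->mirror: now phone:Kevin, mirror:Yara). State: ring:Yara, phone:Kevin, ball:Carol, mirror:Yara
Event 6 (give ring: Yara -> Carol). State: ring:Carol, phone:Kevin, ball:Carol, mirror:Yara
Event 7 (swap ball<->phone: now ball:Kevin, phone:Carol). State: ring:Carol, phone:Carol, ball:Kevin, mirror:Yara
Event 8 (swap ball<->phone: now ball:Carol, phone:Kevin). State: ring:Carol, phone:Kevin, ball:Carol, mirror:Yara
Event 9 (give ball: Carol -> Yara). State: ring:Carol, phone:Kevin, ball:Yara, mirror:Yara
Event 10 (give ring: Carol -> Kevin). State: ring:Kevin, phone:Kevin, ball:Yara, mirror:Yara
Event 11 (give phone: Kevin -> Yara). State: ring:Kevin, phone:Yara, ball:Yara, mirror:Yara
Event 12 (swap ring<->phone: now ring:Yara, phone:Kevin). State: ring:Yara, phone:Kevin, ball:Yara, mirror:Yara
Event 13 (swap ring<->phone: now ring:Kevin, phone:Yara). State: ring:Kevin, phone:Yara, ball:Yara, mirror:Yara
Event 14 (swap ring<->phone: now ring:Yara, phone:Kevin). State: ring:Yara, phone:Kevin, ball:Yara, mirror:Yara

Final state: ring:Yara, phone:Kevin, ball:Yara, mirror:Yara
The ring is held by Yara.

Answer: Yara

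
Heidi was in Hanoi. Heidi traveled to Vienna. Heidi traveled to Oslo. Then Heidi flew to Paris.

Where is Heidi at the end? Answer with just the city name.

Answer: Paris

Derivation:
Tracking Heidi's location:
Start: Heidi is in Hanoi.
After move 1: Hanoi -> Vienna. Heidi is in Vienna.
After move 2: Vienna -> Oslo. Heidi is in Oslo.
After move 3: Oslo -> Paris. Heidi is in Paris.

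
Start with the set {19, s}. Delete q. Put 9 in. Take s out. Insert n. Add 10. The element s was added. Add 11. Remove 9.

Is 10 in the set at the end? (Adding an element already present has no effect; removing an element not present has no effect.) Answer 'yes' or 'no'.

Tracking the set through each operation:
Start: {19, s}
Event 1 (remove q): not present, no change. Set: {19, s}
Event 2 (add 9): added. Set: {19, 9, s}
Event 3 (remove s): removed. Set: {19, 9}
Event 4 (add n): added. Set: {19, 9, n}
Event 5 (add 10): added. Set: {10, 19, 9, n}
Event 6 (add s): added. Set: {10, 19, 9, n, s}
Event 7 (add 11): added. Set: {10, 11, 19, 9, n, s}
Event 8 (remove 9): removed. Set: {10, 11, 19, n, s}

Final set: {10, 11, 19, n, s} (size 5)
10 is in the final set.

Answer: yes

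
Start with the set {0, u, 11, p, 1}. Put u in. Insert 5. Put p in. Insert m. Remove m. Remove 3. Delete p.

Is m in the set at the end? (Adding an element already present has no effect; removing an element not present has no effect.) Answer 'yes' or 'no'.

Answer: no

Derivation:
Tracking the set through each operation:
Start: {0, 1, 11, p, u}
Event 1 (add u): already present, no change. Set: {0, 1, 11, p, u}
Event 2 (add 5): added. Set: {0, 1, 11, 5, p, u}
Event 3 (add p): already present, no change. Set: {0, 1, 11, 5, p, u}
Event 4 (add m): added. Set: {0, 1, 11, 5, m, p, u}
Event 5 (remove m): removed. Set: {0, 1, 11, 5, p, u}
Event 6 (remove 3): not present, no change. Set: {0, 1, 11, 5, p, u}
Event 7 (remove p): removed. Set: {0, 1, 11, 5, u}

Final set: {0, 1, 11, 5, u} (size 5)
m is NOT in the final set.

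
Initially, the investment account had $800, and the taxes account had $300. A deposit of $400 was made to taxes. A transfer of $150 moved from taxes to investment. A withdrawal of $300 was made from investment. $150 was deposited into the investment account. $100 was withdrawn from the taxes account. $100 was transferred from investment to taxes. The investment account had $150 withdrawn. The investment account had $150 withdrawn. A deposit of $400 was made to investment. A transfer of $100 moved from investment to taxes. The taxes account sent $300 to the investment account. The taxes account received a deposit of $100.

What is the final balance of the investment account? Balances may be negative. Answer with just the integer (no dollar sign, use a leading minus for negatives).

Answer: 1000

Derivation:
Tracking account balances step by step:
Start: investment=800, taxes=300
Event 1 (deposit 400 to taxes): taxes: 300 + 400 = 700. Balances: investment=800, taxes=700
Event 2 (transfer 150 taxes -> investment): taxes: 700 - 150 = 550, investment: 800 + 150 = 950. Balances: investment=950, taxes=550
Event 3 (withdraw 300 from investment): investment: 950 - 300 = 650. Balances: investment=650, taxes=550
Event 4 (deposit 150 to investment): investment: 650 + 150 = 800. Balances: investment=800, taxes=550
Event 5 (withdraw 100 from taxes): taxes: 550 - 100 = 450. Balances: investment=800, taxes=450
Event 6 (transfer 100 investment -> taxes): investment: 800 - 100 = 700, taxes: 450 + 100 = 550. Balances: investment=700, taxes=550
Event 7 (withdraw 150 from investment): investment: 700 - 150 = 550. Balances: investment=550, taxes=550
Event 8 (withdraw 150 from investment): investment: 550 - 150 = 400. Balances: investment=400, taxes=550
Event 9 (deposit 400 to investment): investment: 400 + 400 = 800. Balances: investment=800, taxes=550
Event 10 (transfer 100 investment -> taxes): investment: 800 - 100 = 700, taxes: 550 + 100 = 650. Balances: investment=700, taxes=650
Event 11 (transfer 300 taxes -> investment): taxes: 650 - 300 = 350, investment: 700 + 300 = 1000. Balances: investment=1000, taxes=350
Event 12 (deposit 100 to taxes): taxes: 350 + 100 = 450. Balances: investment=1000, taxes=450

Final balance of investment: 1000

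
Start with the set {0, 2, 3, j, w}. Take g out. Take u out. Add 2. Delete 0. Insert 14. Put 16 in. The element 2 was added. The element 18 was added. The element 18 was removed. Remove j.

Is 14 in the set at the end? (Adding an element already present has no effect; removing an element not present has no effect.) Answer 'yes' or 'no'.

Answer: yes

Derivation:
Tracking the set through each operation:
Start: {0, 2, 3, j, w}
Event 1 (remove g): not present, no change. Set: {0, 2, 3, j, w}
Event 2 (remove u): not present, no change. Set: {0, 2, 3, j, w}
Event 3 (add 2): already present, no change. Set: {0, 2, 3, j, w}
Event 4 (remove 0): removed. Set: {2, 3, j, w}
Event 5 (add 14): added. Set: {14, 2, 3, j, w}
Event 6 (add 16): added. Set: {14, 16, 2, 3, j, w}
Event 7 (add 2): already present, no change. Set: {14, 16, 2, 3, j, w}
Event 8 (add 18): added. Set: {14, 16, 18, 2, 3, j, w}
Event 9 (remove 18): removed. Set: {14, 16, 2, 3, j, w}
Event 10 (remove j): removed. Set: {14, 16, 2, 3, w}

Final set: {14, 16, 2, 3, w} (size 5)
14 is in the final set.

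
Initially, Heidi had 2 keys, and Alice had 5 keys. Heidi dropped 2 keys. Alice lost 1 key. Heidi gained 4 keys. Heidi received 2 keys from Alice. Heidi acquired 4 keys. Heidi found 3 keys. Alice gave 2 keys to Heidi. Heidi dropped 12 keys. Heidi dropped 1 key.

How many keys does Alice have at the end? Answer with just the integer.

Tracking counts step by step:
Start: Heidi=2, Alice=5
Event 1 (Heidi -2): Heidi: 2 -> 0. State: Heidi=0, Alice=5
Event 2 (Alice -1): Alice: 5 -> 4. State: Heidi=0, Alice=4
Event 3 (Heidi +4): Heidi: 0 -> 4. State: Heidi=4, Alice=4
Event 4 (Alice -> Heidi, 2): Alice: 4 -> 2, Heidi: 4 -> 6. State: Heidi=6, Alice=2
Event 5 (Heidi +4): Heidi: 6 -> 10. State: Heidi=10, Alice=2
Event 6 (Heidi +3): Heidi: 10 -> 13. State: Heidi=13, Alice=2
Event 7 (Alice -> Heidi, 2): Alice: 2 -> 0, Heidi: 13 -> 15. State: Heidi=15, Alice=0
Event 8 (Heidi -12): Heidi: 15 -> 3. State: Heidi=3, Alice=0
Event 9 (Heidi -1): Heidi: 3 -> 2. State: Heidi=2, Alice=0

Alice's final count: 0

Answer: 0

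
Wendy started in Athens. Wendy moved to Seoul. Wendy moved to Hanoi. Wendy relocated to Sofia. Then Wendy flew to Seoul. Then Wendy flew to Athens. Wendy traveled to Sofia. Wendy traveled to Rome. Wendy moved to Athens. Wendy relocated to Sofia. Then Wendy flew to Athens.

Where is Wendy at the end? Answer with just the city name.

Tracking Wendy's location:
Start: Wendy is in Athens.
After move 1: Athens -> Seoul. Wendy is in Seoul.
After move 2: Seoul -> Hanoi. Wendy is in Hanoi.
After move 3: Hanoi -> Sofia. Wendy is in Sofia.
After move 4: Sofia -> Seoul. Wendy is in Seoul.
After move 5: Seoul -> Athens. Wendy is in Athens.
After move 6: Athens -> Sofia. Wendy is in Sofia.
After move 7: Sofia -> Rome. Wendy is in Rome.
After move 8: Rome -> Athens. Wendy is in Athens.
After move 9: Athens -> Sofia. Wendy is in Sofia.
After move 10: Sofia -> Athens. Wendy is in Athens.

Answer: Athens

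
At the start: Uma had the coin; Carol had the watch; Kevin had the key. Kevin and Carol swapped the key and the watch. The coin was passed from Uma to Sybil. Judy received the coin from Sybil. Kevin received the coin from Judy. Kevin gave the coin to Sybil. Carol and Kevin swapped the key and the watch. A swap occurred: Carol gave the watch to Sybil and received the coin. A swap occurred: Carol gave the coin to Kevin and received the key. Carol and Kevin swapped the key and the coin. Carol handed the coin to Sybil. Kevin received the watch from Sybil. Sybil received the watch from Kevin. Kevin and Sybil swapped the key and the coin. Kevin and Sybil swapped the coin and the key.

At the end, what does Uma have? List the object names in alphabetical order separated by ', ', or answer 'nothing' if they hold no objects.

Tracking all object holders:
Start: coin:Uma, watch:Carol, key:Kevin
Event 1 (swap key<->watch: now key:Carol, watch:Kevin). State: coin:Uma, watch:Kevin, key:Carol
Event 2 (give coin: Uma -> Sybil). State: coin:Sybil, watch:Kevin, key:Carol
Event 3 (give coin: Sybil -> Judy). State: coin:Judy, watch:Kevin, key:Carol
Event 4 (give coin: Judy -> Kevin). State: coin:Kevin, watch:Kevin, key:Carol
Event 5 (give coin: Kevin -> Sybil). State: coin:Sybil, watch:Kevin, key:Carol
Event 6 (swap key<->watch: now key:Kevin, watch:Carol). State: coin:Sybil, watch:Carol, key:Kevin
Event 7 (swap watch<->coin: now watch:Sybil, coin:Carol). State: coin:Carol, watch:Sybil, key:Kevin
Event 8 (swap coin<->key: now coin:Kevin, key:Carol). State: coin:Kevin, watch:Sybil, key:Carol
Event 9 (swap key<->coin: now key:Kevin, coin:Carol). State: coin:Carol, watch:Sybil, key:Kevin
Event 10 (give coin: Carol -> Sybil). State: coin:Sybil, watch:Sybil, key:Kevin
Event 11 (give watch: Sybil -> Kevin). State: coin:Sybil, watch:Kevin, key:Kevin
Event 12 (give watch: Kevin -> Sybil). State: coin:Sybil, watch:Sybil, key:Kevin
Event 13 (swap key<->coin: now key:Sybil, coin:Kevin). State: coin:Kevin, watch:Sybil, key:Sybil
Event 14 (swap coin<->key: now coin:Sybil, key:Kevin). State: coin:Sybil, watch:Sybil, key:Kevin

Final state: coin:Sybil, watch:Sybil, key:Kevin
Uma holds: (nothing).

Answer: nothing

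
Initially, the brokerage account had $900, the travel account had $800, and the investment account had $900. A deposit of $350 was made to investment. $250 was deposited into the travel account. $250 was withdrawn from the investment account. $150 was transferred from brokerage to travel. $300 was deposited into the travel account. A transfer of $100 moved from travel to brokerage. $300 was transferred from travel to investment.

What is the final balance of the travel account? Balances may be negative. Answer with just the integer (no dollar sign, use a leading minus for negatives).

Tracking account balances step by step:
Start: brokerage=900, travel=800, investment=900
Event 1 (deposit 350 to investment): investment: 900 + 350 = 1250. Balances: brokerage=900, travel=800, investment=1250
Event 2 (deposit 250 to travel): travel: 800 + 250 = 1050. Balances: brokerage=900, travel=1050, investment=1250
Event 3 (withdraw 250 from investment): investment: 1250 - 250 = 1000. Balances: brokerage=900, travel=1050, investment=1000
Event 4 (transfer 150 brokerage -> travel): brokerage: 900 - 150 = 750, travel: 1050 + 150 = 1200. Balances: brokerage=750, travel=1200, investment=1000
Event 5 (deposit 300 to travel): travel: 1200 + 300 = 1500. Balances: brokerage=750, travel=1500, investment=1000
Event 6 (transfer 100 travel -> brokerage): travel: 1500 - 100 = 1400, brokerage: 750 + 100 = 850. Balances: brokerage=850, travel=1400, investment=1000
Event 7 (transfer 300 travel -> investment): travel: 1400 - 300 = 1100, investment: 1000 + 300 = 1300. Balances: brokerage=850, travel=1100, investment=1300

Final balance of travel: 1100

Answer: 1100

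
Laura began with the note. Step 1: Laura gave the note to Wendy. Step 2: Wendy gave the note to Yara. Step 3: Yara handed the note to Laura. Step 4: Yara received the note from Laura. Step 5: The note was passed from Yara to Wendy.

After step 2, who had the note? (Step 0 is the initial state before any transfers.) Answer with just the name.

Tracking the note holder through step 2:
After step 0 (start): Laura
After step 1: Wendy
After step 2: Yara

At step 2, the holder is Yara.

Answer: Yara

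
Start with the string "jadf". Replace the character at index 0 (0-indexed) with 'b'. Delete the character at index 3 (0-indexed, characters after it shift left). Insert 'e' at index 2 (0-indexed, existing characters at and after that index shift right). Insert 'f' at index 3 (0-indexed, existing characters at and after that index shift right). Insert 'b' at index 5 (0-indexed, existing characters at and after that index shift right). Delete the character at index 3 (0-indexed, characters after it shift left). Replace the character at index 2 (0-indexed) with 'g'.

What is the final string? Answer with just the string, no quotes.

Applying each edit step by step:
Start: "jadf"
Op 1 (replace idx 0: 'j' -> 'b'): "jadf" -> "badf"
Op 2 (delete idx 3 = 'f'): "badf" -> "bad"
Op 3 (insert 'e' at idx 2): "bad" -> "baed"
Op 4 (insert 'f' at idx 3): "baed" -> "baefd"
Op 5 (insert 'b' at idx 5): "baefd" -> "baefdb"
Op 6 (delete idx 3 = 'f'): "baefdb" -> "baedb"
Op 7 (replace idx 2: 'e' -> 'g'): "baedb" -> "bagdb"

Answer: bagdb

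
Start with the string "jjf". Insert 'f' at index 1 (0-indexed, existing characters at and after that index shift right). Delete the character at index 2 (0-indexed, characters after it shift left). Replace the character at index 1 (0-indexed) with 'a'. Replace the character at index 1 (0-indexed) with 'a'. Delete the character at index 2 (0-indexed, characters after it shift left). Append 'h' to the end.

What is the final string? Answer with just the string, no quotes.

Answer: jah

Derivation:
Applying each edit step by step:
Start: "jjf"
Op 1 (insert 'f' at idx 1): "jjf" -> "jfjf"
Op 2 (delete idx 2 = 'j'): "jfjf" -> "jff"
Op 3 (replace idx 1: 'f' -> 'a'): "jff" -> "jaf"
Op 4 (replace idx 1: 'a' -> 'a'): "jaf" -> "jaf"
Op 5 (delete idx 2 = 'f'): "jaf" -> "ja"
Op 6 (append 'h'): "ja" -> "jah"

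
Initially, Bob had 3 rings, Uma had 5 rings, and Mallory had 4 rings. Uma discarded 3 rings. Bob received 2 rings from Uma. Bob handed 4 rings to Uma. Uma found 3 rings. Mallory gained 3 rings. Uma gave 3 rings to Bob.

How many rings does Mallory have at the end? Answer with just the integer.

Answer: 7

Derivation:
Tracking counts step by step:
Start: Bob=3, Uma=5, Mallory=4
Event 1 (Uma -3): Uma: 5 -> 2. State: Bob=3, Uma=2, Mallory=4
Event 2 (Uma -> Bob, 2): Uma: 2 -> 0, Bob: 3 -> 5. State: Bob=5, Uma=0, Mallory=4
Event 3 (Bob -> Uma, 4): Bob: 5 -> 1, Uma: 0 -> 4. State: Bob=1, Uma=4, Mallory=4
Event 4 (Uma +3): Uma: 4 -> 7. State: Bob=1, Uma=7, Mallory=4
Event 5 (Mallory +3): Mallory: 4 -> 7. State: Bob=1, Uma=7, Mallory=7
Event 6 (Uma -> Bob, 3): Uma: 7 -> 4, Bob: 1 -> 4. State: Bob=4, Uma=4, Mallory=7

Mallory's final count: 7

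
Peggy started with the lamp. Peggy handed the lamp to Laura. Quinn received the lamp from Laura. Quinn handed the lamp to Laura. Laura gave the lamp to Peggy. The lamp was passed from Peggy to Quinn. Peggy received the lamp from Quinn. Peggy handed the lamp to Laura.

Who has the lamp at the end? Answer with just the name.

Answer: Laura

Derivation:
Tracking the lamp through each event:
Start: Peggy has the lamp.
After event 1: Laura has the lamp.
After event 2: Quinn has the lamp.
After event 3: Laura has the lamp.
After event 4: Peggy has the lamp.
After event 5: Quinn has the lamp.
After event 6: Peggy has the lamp.
After event 7: Laura has the lamp.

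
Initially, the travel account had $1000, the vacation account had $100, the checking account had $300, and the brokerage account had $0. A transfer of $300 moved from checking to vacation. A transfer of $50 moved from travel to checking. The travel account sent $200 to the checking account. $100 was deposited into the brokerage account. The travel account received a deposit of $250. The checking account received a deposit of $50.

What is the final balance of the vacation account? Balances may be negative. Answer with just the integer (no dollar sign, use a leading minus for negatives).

Tracking account balances step by step:
Start: travel=1000, vacation=100, checking=300, brokerage=0
Event 1 (transfer 300 checking -> vacation): checking: 300 - 300 = 0, vacation: 100 + 300 = 400. Balances: travel=1000, vacation=400, checking=0, brokerage=0
Event 2 (transfer 50 travel -> checking): travel: 1000 - 50 = 950, checking: 0 + 50 = 50. Balances: travel=950, vacation=400, checking=50, brokerage=0
Event 3 (transfer 200 travel -> checking): travel: 950 - 200 = 750, checking: 50 + 200 = 250. Balances: travel=750, vacation=400, checking=250, brokerage=0
Event 4 (deposit 100 to brokerage): brokerage: 0 + 100 = 100. Balances: travel=750, vacation=400, checking=250, brokerage=100
Event 5 (deposit 250 to travel): travel: 750 + 250 = 1000. Balances: travel=1000, vacation=400, checking=250, brokerage=100
Event 6 (deposit 50 to checking): checking: 250 + 50 = 300. Balances: travel=1000, vacation=400, checking=300, brokerage=100

Final balance of vacation: 400

Answer: 400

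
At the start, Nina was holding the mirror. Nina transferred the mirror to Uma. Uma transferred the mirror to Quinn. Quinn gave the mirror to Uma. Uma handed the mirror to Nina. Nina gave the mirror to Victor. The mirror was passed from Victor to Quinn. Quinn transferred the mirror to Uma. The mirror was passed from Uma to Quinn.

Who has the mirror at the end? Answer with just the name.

Answer: Quinn

Derivation:
Tracking the mirror through each event:
Start: Nina has the mirror.
After event 1: Uma has the mirror.
After event 2: Quinn has the mirror.
After event 3: Uma has the mirror.
After event 4: Nina has the mirror.
After event 5: Victor has the mirror.
After event 6: Quinn has the mirror.
After event 7: Uma has the mirror.
After event 8: Quinn has the mirror.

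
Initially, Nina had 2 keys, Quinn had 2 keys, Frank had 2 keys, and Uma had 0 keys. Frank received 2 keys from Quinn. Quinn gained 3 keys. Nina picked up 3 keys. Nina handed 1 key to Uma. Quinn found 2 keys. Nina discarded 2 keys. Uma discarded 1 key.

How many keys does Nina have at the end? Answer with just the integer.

Answer: 2

Derivation:
Tracking counts step by step:
Start: Nina=2, Quinn=2, Frank=2, Uma=0
Event 1 (Quinn -> Frank, 2): Quinn: 2 -> 0, Frank: 2 -> 4. State: Nina=2, Quinn=0, Frank=4, Uma=0
Event 2 (Quinn +3): Quinn: 0 -> 3. State: Nina=2, Quinn=3, Frank=4, Uma=0
Event 3 (Nina +3): Nina: 2 -> 5. State: Nina=5, Quinn=3, Frank=4, Uma=0
Event 4 (Nina -> Uma, 1): Nina: 5 -> 4, Uma: 0 -> 1. State: Nina=4, Quinn=3, Frank=4, Uma=1
Event 5 (Quinn +2): Quinn: 3 -> 5. State: Nina=4, Quinn=5, Frank=4, Uma=1
Event 6 (Nina -2): Nina: 4 -> 2. State: Nina=2, Quinn=5, Frank=4, Uma=1
Event 7 (Uma -1): Uma: 1 -> 0. State: Nina=2, Quinn=5, Frank=4, Uma=0

Nina's final count: 2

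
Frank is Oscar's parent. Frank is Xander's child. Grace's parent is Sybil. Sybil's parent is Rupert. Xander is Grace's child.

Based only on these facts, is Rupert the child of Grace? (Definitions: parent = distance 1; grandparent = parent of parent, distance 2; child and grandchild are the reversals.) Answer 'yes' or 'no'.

Answer: no

Derivation:
Reconstructing the parent chain from the given facts:
  Rupert -> Sybil -> Grace -> Xander -> Frank -> Oscar
(each arrow means 'parent of the next')
Positions in the chain (0 = top):
  position of Rupert: 0
  position of Sybil: 1
  position of Grace: 2
  position of Xander: 3
  position of Frank: 4
  position of Oscar: 5

Rupert is at position 0, Grace is at position 2; signed distance (j - i) = 2.
'child' requires j - i = -1. Actual distance is 2, so the relation does NOT hold.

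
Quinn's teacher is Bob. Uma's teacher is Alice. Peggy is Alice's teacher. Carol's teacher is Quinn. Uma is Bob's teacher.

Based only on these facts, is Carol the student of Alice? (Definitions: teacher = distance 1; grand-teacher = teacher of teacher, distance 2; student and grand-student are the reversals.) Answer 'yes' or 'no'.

Reconstructing the teacher chain from the given facts:
  Peggy -> Alice -> Uma -> Bob -> Quinn -> Carol
(each arrow means 'teacher of the next')
Positions in the chain (0 = top):
  position of Peggy: 0
  position of Alice: 1
  position of Uma: 2
  position of Bob: 3
  position of Quinn: 4
  position of Carol: 5

Carol is at position 5, Alice is at position 1; signed distance (j - i) = -4.
'student' requires j - i = -1. Actual distance is -4, so the relation does NOT hold.

Answer: no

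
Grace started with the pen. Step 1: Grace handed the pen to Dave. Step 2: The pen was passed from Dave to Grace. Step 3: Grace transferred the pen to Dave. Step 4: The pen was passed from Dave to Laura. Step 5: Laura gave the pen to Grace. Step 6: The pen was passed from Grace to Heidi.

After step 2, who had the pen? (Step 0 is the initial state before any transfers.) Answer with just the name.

Tracking the pen holder through step 2:
After step 0 (start): Grace
After step 1: Dave
After step 2: Grace

At step 2, the holder is Grace.

Answer: Grace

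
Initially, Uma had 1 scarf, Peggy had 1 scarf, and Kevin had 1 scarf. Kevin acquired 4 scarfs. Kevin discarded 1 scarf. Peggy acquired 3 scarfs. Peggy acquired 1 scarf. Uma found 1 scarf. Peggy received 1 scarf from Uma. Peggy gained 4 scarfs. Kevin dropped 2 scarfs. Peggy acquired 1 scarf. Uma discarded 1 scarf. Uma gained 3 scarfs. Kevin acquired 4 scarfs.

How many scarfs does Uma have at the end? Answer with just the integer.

Answer: 3

Derivation:
Tracking counts step by step:
Start: Uma=1, Peggy=1, Kevin=1
Event 1 (Kevin +4): Kevin: 1 -> 5. State: Uma=1, Peggy=1, Kevin=5
Event 2 (Kevin -1): Kevin: 5 -> 4. State: Uma=1, Peggy=1, Kevin=4
Event 3 (Peggy +3): Peggy: 1 -> 4. State: Uma=1, Peggy=4, Kevin=4
Event 4 (Peggy +1): Peggy: 4 -> 5. State: Uma=1, Peggy=5, Kevin=4
Event 5 (Uma +1): Uma: 1 -> 2. State: Uma=2, Peggy=5, Kevin=4
Event 6 (Uma -> Peggy, 1): Uma: 2 -> 1, Peggy: 5 -> 6. State: Uma=1, Peggy=6, Kevin=4
Event 7 (Peggy +4): Peggy: 6 -> 10. State: Uma=1, Peggy=10, Kevin=4
Event 8 (Kevin -2): Kevin: 4 -> 2. State: Uma=1, Peggy=10, Kevin=2
Event 9 (Peggy +1): Peggy: 10 -> 11. State: Uma=1, Peggy=11, Kevin=2
Event 10 (Uma -1): Uma: 1 -> 0. State: Uma=0, Peggy=11, Kevin=2
Event 11 (Uma +3): Uma: 0 -> 3. State: Uma=3, Peggy=11, Kevin=2
Event 12 (Kevin +4): Kevin: 2 -> 6. State: Uma=3, Peggy=11, Kevin=6

Uma's final count: 3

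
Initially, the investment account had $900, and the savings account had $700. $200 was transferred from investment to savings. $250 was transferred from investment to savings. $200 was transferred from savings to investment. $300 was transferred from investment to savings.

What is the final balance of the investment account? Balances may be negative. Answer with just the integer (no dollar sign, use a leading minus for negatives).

Answer: 350

Derivation:
Tracking account balances step by step:
Start: investment=900, savings=700
Event 1 (transfer 200 investment -> savings): investment: 900 - 200 = 700, savings: 700 + 200 = 900. Balances: investment=700, savings=900
Event 2 (transfer 250 investment -> savings): investment: 700 - 250 = 450, savings: 900 + 250 = 1150. Balances: investment=450, savings=1150
Event 3 (transfer 200 savings -> investment): savings: 1150 - 200 = 950, investment: 450 + 200 = 650. Balances: investment=650, savings=950
Event 4 (transfer 300 investment -> savings): investment: 650 - 300 = 350, savings: 950 + 300 = 1250. Balances: investment=350, savings=1250

Final balance of investment: 350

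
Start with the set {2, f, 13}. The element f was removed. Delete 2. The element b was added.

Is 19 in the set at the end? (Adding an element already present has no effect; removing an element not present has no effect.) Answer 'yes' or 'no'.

Answer: no

Derivation:
Tracking the set through each operation:
Start: {13, 2, f}
Event 1 (remove f): removed. Set: {13, 2}
Event 2 (remove 2): removed. Set: {13}
Event 3 (add b): added. Set: {13, b}

Final set: {13, b} (size 2)
19 is NOT in the final set.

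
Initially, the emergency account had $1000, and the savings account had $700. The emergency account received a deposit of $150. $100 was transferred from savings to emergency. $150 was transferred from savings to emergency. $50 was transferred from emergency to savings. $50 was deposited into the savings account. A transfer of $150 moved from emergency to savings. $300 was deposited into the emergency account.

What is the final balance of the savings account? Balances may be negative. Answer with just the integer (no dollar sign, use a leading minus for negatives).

Tracking account balances step by step:
Start: emergency=1000, savings=700
Event 1 (deposit 150 to emergency): emergency: 1000 + 150 = 1150. Balances: emergency=1150, savings=700
Event 2 (transfer 100 savings -> emergency): savings: 700 - 100 = 600, emergency: 1150 + 100 = 1250. Balances: emergency=1250, savings=600
Event 3 (transfer 150 savings -> emergency): savings: 600 - 150 = 450, emergency: 1250 + 150 = 1400. Balances: emergency=1400, savings=450
Event 4 (transfer 50 emergency -> savings): emergency: 1400 - 50 = 1350, savings: 450 + 50 = 500. Balances: emergency=1350, savings=500
Event 5 (deposit 50 to savings): savings: 500 + 50 = 550. Balances: emergency=1350, savings=550
Event 6 (transfer 150 emergency -> savings): emergency: 1350 - 150 = 1200, savings: 550 + 150 = 700. Balances: emergency=1200, savings=700
Event 7 (deposit 300 to emergency): emergency: 1200 + 300 = 1500. Balances: emergency=1500, savings=700

Final balance of savings: 700

Answer: 700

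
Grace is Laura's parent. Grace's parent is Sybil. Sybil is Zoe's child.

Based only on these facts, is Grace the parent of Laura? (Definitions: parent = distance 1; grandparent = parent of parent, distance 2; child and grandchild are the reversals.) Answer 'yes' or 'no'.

Answer: yes

Derivation:
Reconstructing the parent chain from the given facts:
  Zoe -> Sybil -> Grace -> Laura
(each arrow means 'parent of the next')
Positions in the chain (0 = top):
  position of Zoe: 0
  position of Sybil: 1
  position of Grace: 2
  position of Laura: 3

Grace is at position 2, Laura is at position 3; signed distance (j - i) = 1.
'parent' requires j - i = 1. Actual distance is 1, so the relation HOLDS.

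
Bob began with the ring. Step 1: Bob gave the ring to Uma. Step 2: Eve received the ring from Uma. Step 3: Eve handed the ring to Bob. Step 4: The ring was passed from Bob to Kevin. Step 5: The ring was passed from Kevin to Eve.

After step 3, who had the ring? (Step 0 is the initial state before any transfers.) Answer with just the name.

Tracking the ring holder through step 3:
After step 0 (start): Bob
After step 1: Uma
After step 2: Eve
After step 3: Bob

At step 3, the holder is Bob.

Answer: Bob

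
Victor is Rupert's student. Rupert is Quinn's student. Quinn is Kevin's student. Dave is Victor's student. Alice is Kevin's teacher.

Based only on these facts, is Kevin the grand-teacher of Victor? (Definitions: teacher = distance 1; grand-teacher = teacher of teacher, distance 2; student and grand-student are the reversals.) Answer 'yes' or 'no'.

Answer: no

Derivation:
Reconstructing the teacher chain from the given facts:
  Alice -> Kevin -> Quinn -> Rupert -> Victor -> Dave
(each arrow means 'teacher of the next')
Positions in the chain (0 = top):
  position of Alice: 0
  position of Kevin: 1
  position of Quinn: 2
  position of Rupert: 3
  position of Victor: 4
  position of Dave: 5

Kevin is at position 1, Victor is at position 4; signed distance (j - i) = 3.
'grand-teacher' requires j - i = 2. Actual distance is 3, so the relation does NOT hold.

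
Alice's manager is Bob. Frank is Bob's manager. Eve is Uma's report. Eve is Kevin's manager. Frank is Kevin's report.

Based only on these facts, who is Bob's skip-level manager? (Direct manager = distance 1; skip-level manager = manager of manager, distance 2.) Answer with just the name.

Answer: Kevin

Derivation:
Reconstructing the manager chain from the given facts:
  Uma -> Eve -> Kevin -> Frank -> Bob -> Alice
(each arrow means 'manager of the next')
Positions in the chain (0 = top):
  position of Uma: 0
  position of Eve: 1
  position of Kevin: 2
  position of Frank: 3
  position of Bob: 4
  position of Alice: 5

Bob is at position 4; the skip-level manager is 2 steps up the chain, i.e. position 2: Kevin.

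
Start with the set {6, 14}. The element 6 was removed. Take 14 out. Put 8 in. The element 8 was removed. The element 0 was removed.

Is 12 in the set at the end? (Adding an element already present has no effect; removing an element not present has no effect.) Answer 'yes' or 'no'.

Tracking the set through each operation:
Start: {14, 6}
Event 1 (remove 6): removed. Set: {14}
Event 2 (remove 14): removed. Set: {}
Event 3 (add 8): added. Set: {8}
Event 4 (remove 8): removed. Set: {}
Event 5 (remove 0): not present, no change. Set: {}

Final set: {} (size 0)
12 is NOT in the final set.

Answer: no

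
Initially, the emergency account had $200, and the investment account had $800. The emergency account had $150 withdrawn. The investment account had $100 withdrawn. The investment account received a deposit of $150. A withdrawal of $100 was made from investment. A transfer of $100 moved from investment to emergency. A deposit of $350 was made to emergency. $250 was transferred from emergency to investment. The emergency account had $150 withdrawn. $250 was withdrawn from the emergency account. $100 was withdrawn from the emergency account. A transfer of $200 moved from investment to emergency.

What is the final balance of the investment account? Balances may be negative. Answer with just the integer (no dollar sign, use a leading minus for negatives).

Answer: 700

Derivation:
Tracking account balances step by step:
Start: emergency=200, investment=800
Event 1 (withdraw 150 from emergency): emergency: 200 - 150 = 50. Balances: emergency=50, investment=800
Event 2 (withdraw 100 from investment): investment: 800 - 100 = 700. Balances: emergency=50, investment=700
Event 3 (deposit 150 to investment): investment: 700 + 150 = 850. Balances: emergency=50, investment=850
Event 4 (withdraw 100 from investment): investment: 850 - 100 = 750. Balances: emergency=50, investment=750
Event 5 (transfer 100 investment -> emergency): investment: 750 - 100 = 650, emergency: 50 + 100 = 150. Balances: emergency=150, investment=650
Event 6 (deposit 350 to emergency): emergency: 150 + 350 = 500. Balances: emergency=500, investment=650
Event 7 (transfer 250 emergency -> investment): emergency: 500 - 250 = 250, investment: 650 + 250 = 900. Balances: emergency=250, investment=900
Event 8 (withdraw 150 from emergency): emergency: 250 - 150 = 100. Balances: emergency=100, investment=900
Event 9 (withdraw 250 from emergency): emergency: 100 - 250 = -150. Balances: emergency=-150, investment=900
Event 10 (withdraw 100 from emergency): emergency: -150 - 100 = -250. Balances: emergency=-250, investment=900
Event 11 (transfer 200 investment -> emergency): investment: 900 - 200 = 700, emergency: -250 + 200 = -50. Balances: emergency=-50, investment=700

Final balance of investment: 700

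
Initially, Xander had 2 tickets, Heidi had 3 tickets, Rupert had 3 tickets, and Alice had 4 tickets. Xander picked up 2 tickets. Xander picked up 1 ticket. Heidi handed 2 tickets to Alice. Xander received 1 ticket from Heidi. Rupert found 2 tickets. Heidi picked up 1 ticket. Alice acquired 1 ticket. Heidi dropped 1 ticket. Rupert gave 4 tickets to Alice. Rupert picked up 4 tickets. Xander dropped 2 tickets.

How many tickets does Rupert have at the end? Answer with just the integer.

Tracking counts step by step:
Start: Xander=2, Heidi=3, Rupert=3, Alice=4
Event 1 (Xander +2): Xander: 2 -> 4. State: Xander=4, Heidi=3, Rupert=3, Alice=4
Event 2 (Xander +1): Xander: 4 -> 5. State: Xander=5, Heidi=3, Rupert=3, Alice=4
Event 3 (Heidi -> Alice, 2): Heidi: 3 -> 1, Alice: 4 -> 6. State: Xander=5, Heidi=1, Rupert=3, Alice=6
Event 4 (Heidi -> Xander, 1): Heidi: 1 -> 0, Xander: 5 -> 6. State: Xander=6, Heidi=0, Rupert=3, Alice=6
Event 5 (Rupert +2): Rupert: 3 -> 5. State: Xander=6, Heidi=0, Rupert=5, Alice=6
Event 6 (Heidi +1): Heidi: 0 -> 1. State: Xander=6, Heidi=1, Rupert=5, Alice=6
Event 7 (Alice +1): Alice: 6 -> 7. State: Xander=6, Heidi=1, Rupert=5, Alice=7
Event 8 (Heidi -1): Heidi: 1 -> 0. State: Xander=6, Heidi=0, Rupert=5, Alice=7
Event 9 (Rupert -> Alice, 4): Rupert: 5 -> 1, Alice: 7 -> 11. State: Xander=6, Heidi=0, Rupert=1, Alice=11
Event 10 (Rupert +4): Rupert: 1 -> 5. State: Xander=6, Heidi=0, Rupert=5, Alice=11
Event 11 (Xander -2): Xander: 6 -> 4. State: Xander=4, Heidi=0, Rupert=5, Alice=11

Rupert's final count: 5

Answer: 5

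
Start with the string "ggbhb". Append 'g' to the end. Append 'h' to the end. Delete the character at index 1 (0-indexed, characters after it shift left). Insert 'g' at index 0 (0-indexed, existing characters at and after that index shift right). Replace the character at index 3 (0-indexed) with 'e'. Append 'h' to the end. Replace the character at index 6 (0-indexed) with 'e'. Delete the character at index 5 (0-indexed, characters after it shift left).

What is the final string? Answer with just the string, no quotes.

Answer: ggbebeh

Derivation:
Applying each edit step by step:
Start: "ggbhb"
Op 1 (append 'g'): "ggbhb" -> "ggbhbg"
Op 2 (append 'h'): "ggbhbg" -> "ggbhbgh"
Op 3 (delete idx 1 = 'g'): "ggbhbgh" -> "gbhbgh"
Op 4 (insert 'g' at idx 0): "gbhbgh" -> "ggbhbgh"
Op 5 (replace idx 3: 'h' -> 'e'): "ggbhbgh" -> "ggbebgh"
Op 6 (append 'h'): "ggbebgh" -> "ggbebghh"
Op 7 (replace idx 6: 'h' -> 'e'): "ggbebghh" -> "ggbebgeh"
Op 8 (delete idx 5 = 'g'): "ggbebgeh" -> "ggbebeh"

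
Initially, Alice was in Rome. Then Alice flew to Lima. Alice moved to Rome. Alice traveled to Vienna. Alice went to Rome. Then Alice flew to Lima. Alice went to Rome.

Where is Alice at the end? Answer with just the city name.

Answer: Rome

Derivation:
Tracking Alice's location:
Start: Alice is in Rome.
After move 1: Rome -> Lima. Alice is in Lima.
After move 2: Lima -> Rome. Alice is in Rome.
After move 3: Rome -> Vienna. Alice is in Vienna.
After move 4: Vienna -> Rome. Alice is in Rome.
After move 5: Rome -> Lima. Alice is in Lima.
After move 6: Lima -> Rome. Alice is in Rome.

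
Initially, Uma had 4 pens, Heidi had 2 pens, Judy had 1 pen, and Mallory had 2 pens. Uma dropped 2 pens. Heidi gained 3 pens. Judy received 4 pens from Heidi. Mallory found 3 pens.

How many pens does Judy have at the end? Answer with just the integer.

Answer: 5

Derivation:
Tracking counts step by step:
Start: Uma=4, Heidi=2, Judy=1, Mallory=2
Event 1 (Uma -2): Uma: 4 -> 2. State: Uma=2, Heidi=2, Judy=1, Mallory=2
Event 2 (Heidi +3): Heidi: 2 -> 5. State: Uma=2, Heidi=5, Judy=1, Mallory=2
Event 3 (Heidi -> Judy, 4): Heidi: 5 -> 1, Judy: 1 -> 5. State: Uma=2, Heidi=1, Judy=5, Mallory=2
Event 4 (Mallory +3): Mallory: 2 -> 5. State: Uma=2, Heidi=1, Judy=5, Mallory=5

Judy's final count: 5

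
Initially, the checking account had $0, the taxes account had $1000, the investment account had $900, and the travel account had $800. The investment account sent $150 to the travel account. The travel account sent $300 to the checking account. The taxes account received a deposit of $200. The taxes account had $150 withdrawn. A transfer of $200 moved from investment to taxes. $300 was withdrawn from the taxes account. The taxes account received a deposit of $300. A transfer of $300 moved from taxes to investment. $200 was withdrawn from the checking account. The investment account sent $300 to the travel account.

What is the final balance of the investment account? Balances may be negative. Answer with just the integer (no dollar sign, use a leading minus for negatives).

Answer: 550

Derivation:
Tracking account balances step by step:
Start: checking=0, taxes=1000, investment=900, travel=800
Event 1 (transfer 150 investment -> travel): investment: 900 - 150 = 750, travel: 800 + 150 = 950. Balances: checking=0, taxes=1000, investment=750, travel=950
Event 2 (transfer 300 travel -> checking): travel: 950 - 300 = 650, checking: 0 + 300 = 300. Balances: checking=300, taxes=1000, investment=750, travel=650
Event 3 (deposit 200 to taxes): taxes: 1000 + 200 = 1200. Balances: checking=300, taxes=1200, investment=750, travel=650
Event 4 (withdraw 150 from taxes): taxes: 1200 - 150 = 1050. Balances: checking=300, taxes=1050, investment=750, travel=650
Event 5 (transfer 200 investment -> taxes): investment: 750 - 200 = 550, taxes: 1050 + 200 = 1250. Balances: checking=300, taxes=1250, investment=550, travel=650
Event 6 (withdraw 300 from taxes): taxes: 1250 - 300 = 950. Balances: checking=300, taxes=950, investment=550, travel=650
Event 7 (deposit 300 to taxes): taxes: 950 + 300 = 1250. Balances: checking=300, taxes=1250, investment=550, travel=650
Event 8 (transfer 300 taxes -> investment): taxes: 1250 - 300 = 950, investment: 550 + 300 = 850. Balances: checking=300, taxes=950, investment=850, travel=650
Event 9 (withdraw 200 from checking): checking: 300 - 200 = 100. Balances: checking=100, taxes=950, investment=850, travel=650
Event 10 (transfer 300 investment -> travel): investment: 850 - 300 = 550, travel: 650 + 300 = 950. Balances: checking=100, taxes=950, investment=550, travel=950

Final balance of investment: 550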